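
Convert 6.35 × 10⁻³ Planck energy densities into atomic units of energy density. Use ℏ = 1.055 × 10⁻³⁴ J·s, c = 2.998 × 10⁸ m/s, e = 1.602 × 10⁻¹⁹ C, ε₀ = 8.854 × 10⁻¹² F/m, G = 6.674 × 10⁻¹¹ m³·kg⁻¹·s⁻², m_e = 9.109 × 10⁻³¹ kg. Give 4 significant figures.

1.004 × 10⁹⁸

Planck energy density: u_P = c⁷/(ℏG²) = 4.632 × 10¹¹³ J/m³
atomic unit of energy density: u_au = E_h/a₀³ = m_e⁴e¹⁰/((4πε₀)⁵ℏ⁸) = 2.929 × 10¹³ J/m³
6.35 × 10⁻³ × 4.632 × 10¹¹³ / 2.929 × 10¹³ = 1.004 × 10⁹⁸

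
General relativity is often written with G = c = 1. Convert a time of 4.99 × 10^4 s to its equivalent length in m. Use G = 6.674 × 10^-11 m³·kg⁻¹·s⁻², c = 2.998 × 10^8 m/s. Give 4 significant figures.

1.496 × 10^13 m

Time → length via c.
4.99 × 10^4 s × (c) = 1.496 × 10^13 m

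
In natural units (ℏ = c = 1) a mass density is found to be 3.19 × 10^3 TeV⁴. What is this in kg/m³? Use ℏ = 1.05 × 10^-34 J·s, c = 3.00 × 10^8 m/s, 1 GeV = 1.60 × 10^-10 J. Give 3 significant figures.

Mass density is [E]/(c²[L]³) = [E]⁴/(ℏ³c⁵).
1 GeV⁴ → 1/(ℏ³c⁵) × (1 GeV in J)⁴ = 2.33 × 10^20 kg/m³.
Convert the energy scale: 3.19 × 10^3 TeV⁴ = 3.19 × 10^15 GeV⁴.
Result: 3.19 × 10^15 × 2.33 × 10^20 = 7.43 × 10^35 kg/m³.

7.43 × 10^35 kg/m³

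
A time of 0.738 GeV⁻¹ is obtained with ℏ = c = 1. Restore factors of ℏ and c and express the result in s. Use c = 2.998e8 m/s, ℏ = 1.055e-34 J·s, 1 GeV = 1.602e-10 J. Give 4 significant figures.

A time is [E]⁻¹ in ℏ=c=1; restore one factor of ℏ.
1 GeV⁻¹ → ℏ × (1 GeV in J)⁻¹ = 6.586e-25 s.
Result: 0.738 × 6.586e-25 = 4.860e-25 s.

4.860e-25 s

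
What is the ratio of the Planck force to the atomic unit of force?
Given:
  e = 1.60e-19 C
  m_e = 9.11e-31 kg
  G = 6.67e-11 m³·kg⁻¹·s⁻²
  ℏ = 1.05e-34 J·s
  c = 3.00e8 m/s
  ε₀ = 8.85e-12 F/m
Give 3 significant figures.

Planck force: F_P = c⁴/G = 1.21e44 N
atomic unit of force: F_au = E_h/a₀ = m_e²e⁶/((4πε₀)³ℏ⁴) = 8.33e-8 N
ratio = 1.21e44 / 8.33e-8 = 1.46e51

1.46e51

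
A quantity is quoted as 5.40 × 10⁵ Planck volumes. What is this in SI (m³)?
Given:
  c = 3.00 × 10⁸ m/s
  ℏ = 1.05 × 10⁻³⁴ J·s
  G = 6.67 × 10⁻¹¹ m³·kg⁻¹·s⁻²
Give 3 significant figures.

2.26 × 10⁻⁹⁹ m³

One Planck volume: V_P = (ℏG/c³)^(3/2) = 4.18 × 10⁻¹⁰⁵ m³.
5.40 × 10⁵ × 4.18 × 10⁻¹⁰⁵ m³ = 2.26 × 10⁻⁹⁹ m³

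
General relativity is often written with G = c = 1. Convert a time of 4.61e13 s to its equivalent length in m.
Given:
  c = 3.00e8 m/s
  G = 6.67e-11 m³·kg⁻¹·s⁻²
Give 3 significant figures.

1.38e22 m

Time → length via c.
4.61e13 s × (c) = 1.38e22 m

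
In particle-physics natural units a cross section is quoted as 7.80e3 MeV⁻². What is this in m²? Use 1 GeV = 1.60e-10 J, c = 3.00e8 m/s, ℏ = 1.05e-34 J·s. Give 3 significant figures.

3.02e-22 m²

Area is [L]² = [E]⁻²·(ℏc)²; restore (ℏc)².
1 GeV⁻² → (ℏc)² × (1 GeV in J)⁻² = 3.88e-32 m².
Convert the energy scale: 7.80e3 MeV⁻² = 7.80e9 GeV⁻².
Result: 7.80e9 × 3.88e-32 = 3.02e-22 m².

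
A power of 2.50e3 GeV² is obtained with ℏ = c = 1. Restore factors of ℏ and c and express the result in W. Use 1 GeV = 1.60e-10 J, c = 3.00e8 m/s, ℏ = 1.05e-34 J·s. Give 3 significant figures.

6.10e17 W

Power is [E]/[T] = [E]²/ℏ.
1 GeV² → 1/ℏ × (1 GeV in J)² = 2.44e14 W.
Result: 2.50e3 × 2.44e14 = 6.10e17 W.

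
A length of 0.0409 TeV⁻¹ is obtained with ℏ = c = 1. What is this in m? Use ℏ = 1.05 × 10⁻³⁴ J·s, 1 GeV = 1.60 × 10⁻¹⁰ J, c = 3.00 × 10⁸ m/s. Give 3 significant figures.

8.05 × 10⁻²¹ m

A length is [E]⁻¹ in ℏ=c=1; restore one factor of ℏc.
1 GeV⁻¹ → ℏc × (1 GeV in J)⁻¹ = 1.97 × 10⁻¹⁶ m.
Convert the energy scale: 0.0409 TeV⁻¹ = 4.09 × 10⁻⁵ GeV⁻¹.
Result: 4.09 × 10⁻⁵ × 1.97 × 10⁻¹⁶ = 8.05 × 10⁻²¹ m.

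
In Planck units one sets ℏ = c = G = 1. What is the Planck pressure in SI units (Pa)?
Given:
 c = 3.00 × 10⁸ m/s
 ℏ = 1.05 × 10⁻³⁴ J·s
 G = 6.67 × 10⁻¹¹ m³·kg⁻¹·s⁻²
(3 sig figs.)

p_P = c⁷/(ℏG²)
  = 2.19 × 10⁵⁹ / 4.67 × 10⁻⁵⁵
  = 4.68 × 10¹¹³ Pa

4.68 × 10¹¹³ Pa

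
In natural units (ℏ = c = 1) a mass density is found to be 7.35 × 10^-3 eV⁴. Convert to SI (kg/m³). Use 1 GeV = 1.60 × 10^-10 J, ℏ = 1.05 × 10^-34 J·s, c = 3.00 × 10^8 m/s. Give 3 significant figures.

Mass density is [E]/(c²[L]³) = [E]⁴/(ℏ³c⁵).
1 GeV⁴ → 1/(ℏ³c⁵) × (1 GeV in J)⁴ = 2.33 × 10^20 kg/m³.
Convert the energy scale: 7.35 × 10^-3 eV⁴ = 7.35 × 10^-39 GeV⁴.
Result: 7.35 × 10^-39 × 2.33 × 10^20 = 1.71 × 10^-18 kg/m³.

1.71 × 10^-18 kg/m³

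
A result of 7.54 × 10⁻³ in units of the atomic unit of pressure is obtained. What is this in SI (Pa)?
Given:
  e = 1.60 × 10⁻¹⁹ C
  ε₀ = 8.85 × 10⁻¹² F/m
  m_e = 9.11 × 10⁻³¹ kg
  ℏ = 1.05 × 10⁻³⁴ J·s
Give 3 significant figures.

2.27 × 10¹¹ Pa

One atomic unit of pressure: P_au = E_h/a₀³ = m_e⁴e¹⁰/((4πε₀)⁵ℏ⁸) = 3.01 × 10¹³ Pa.
7.54 × 10⁻³ × 3.01 × 10¹³ Pa = 2.27 × 10¹¹ Pa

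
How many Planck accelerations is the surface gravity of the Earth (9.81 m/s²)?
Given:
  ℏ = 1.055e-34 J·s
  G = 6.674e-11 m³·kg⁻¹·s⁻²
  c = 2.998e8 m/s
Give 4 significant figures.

Planck acceleration: a_P = √(c⁷/(ℏG)) = 5.560e51 m/s².
9.81 / 5.560e51 = 1.764e-51

1.764e-51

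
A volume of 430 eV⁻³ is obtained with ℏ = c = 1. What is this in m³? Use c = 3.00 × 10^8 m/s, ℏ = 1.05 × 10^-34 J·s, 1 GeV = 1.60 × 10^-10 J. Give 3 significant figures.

3.28 × 10^-18 m³

Volume is [L]³ = [E]⁻³·(ℏc)³.
1 GeV⁻³ → (ℏc)³ × (1 GeV in J)⁻³ = 7.63 × 10^-48 m³.
Convert the energy scale: 430 eV⁻³ = 4.30 × 10^29 GeV⁻³.
Result: 4.30 × 10^29 × 7.63 × 10^-48 = 3.28 × 10^-18 m³.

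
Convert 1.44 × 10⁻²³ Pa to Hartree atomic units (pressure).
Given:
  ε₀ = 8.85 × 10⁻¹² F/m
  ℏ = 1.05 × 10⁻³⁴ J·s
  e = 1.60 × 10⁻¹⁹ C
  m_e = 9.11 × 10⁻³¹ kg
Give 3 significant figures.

4.78 × 10⁻³⁷

atomic unit of pressure: P_au = E_h/a₀³ = m_e⁴e¹⁰/((4πε₀)⁵ℏ⁸) = 3.01 × 10¹³ Pa.
1.44 × 10⁻²³ / 3.01 × 10¹³ = 4.78 × 10⁻³⁷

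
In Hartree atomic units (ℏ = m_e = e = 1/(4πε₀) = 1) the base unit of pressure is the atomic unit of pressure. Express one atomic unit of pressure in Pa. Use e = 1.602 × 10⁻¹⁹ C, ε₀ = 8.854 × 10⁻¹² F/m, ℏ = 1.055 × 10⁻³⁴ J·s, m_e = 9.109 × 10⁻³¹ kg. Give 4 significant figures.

2.929 × 10¹³ Pa

P_au = E_h/a₀³ = m_e⁴e¹⁰/((4πε₀)⁵ℏ⁸)
E_h = 4.354 × 10⁻¹⁸ J
a₀ = 5.297 × 10⁻¹¹ m
E_h/a₀³ = 2.929 × 10¹³ Pa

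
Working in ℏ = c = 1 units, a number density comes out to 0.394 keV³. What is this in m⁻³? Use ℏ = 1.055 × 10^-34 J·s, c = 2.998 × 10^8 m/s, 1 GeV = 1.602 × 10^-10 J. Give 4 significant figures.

5.120 × 10^28 m⁻³

Number density is [L]⁻³ = [E]³/(ℏc)³.
1 GeV³ → 1/(ℏc)³ × (1 GeV in J)³ = 1.299 × 10^47 m⁻³.
Convert the energy scale: 0.394 keV³ = 3.94 × 10^-19 GeV³.
Result: 3.94 × 10^-19 × 1.299 × 10^47 = 5.120 × 10^28 m⁻³.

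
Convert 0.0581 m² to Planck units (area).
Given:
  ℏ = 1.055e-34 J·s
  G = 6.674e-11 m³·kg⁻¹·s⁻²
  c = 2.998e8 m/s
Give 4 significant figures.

2.223e68

Planck area: A_P = ℏG/c³ = 2.613e-70 m².
0.0581 / 2.613e-70 = 2.223e68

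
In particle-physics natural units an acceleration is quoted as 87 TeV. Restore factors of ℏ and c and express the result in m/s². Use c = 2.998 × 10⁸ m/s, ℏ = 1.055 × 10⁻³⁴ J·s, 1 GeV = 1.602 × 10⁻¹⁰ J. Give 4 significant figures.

3.961 × 10³⁷ m/s²

Acceleration is [L]/[T]² = c·[E]/ℏ.
1 GeV → c/ℏ × (1 GeV in J) = 4.552 × 10³² m/s².
Convert the energy scale: 87 TeV = 8.70 × 10⁴ GeV.
Result: 8.70 × 10⁴ × 4.552 × 10³² = 3.961 × 10³⁷ m/s².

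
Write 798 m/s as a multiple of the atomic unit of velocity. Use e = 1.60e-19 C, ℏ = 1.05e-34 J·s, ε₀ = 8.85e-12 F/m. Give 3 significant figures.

atomic unit of velocity: v_au = e²/(4πε₀ℏ) = 2.19e6 m/s.
798 / 2.19e6 = 3.64e-4

3.64e-4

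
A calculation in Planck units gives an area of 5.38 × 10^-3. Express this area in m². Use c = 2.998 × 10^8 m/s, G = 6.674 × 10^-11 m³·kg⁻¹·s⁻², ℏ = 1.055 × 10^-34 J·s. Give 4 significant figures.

One Planck area: A_P = ℏG/c³ = 2.613 × 10^-70 m².
5.38 × 10^-3 × 2.613 × 10^-70 m² = 1.406 × 10^-72 m²

1.406 × 10^-72 m²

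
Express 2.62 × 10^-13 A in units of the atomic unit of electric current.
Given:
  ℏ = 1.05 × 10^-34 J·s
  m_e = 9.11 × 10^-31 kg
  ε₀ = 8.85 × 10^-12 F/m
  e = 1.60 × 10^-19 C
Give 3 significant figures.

3.93 × 10^-11

atomic unit of electric current: I_au = e E_h/ℏ = m_e e⁵/((4πε₀)²ℏ³) = 6.67 × 10^-3 A.
2.62 × 10^-13 / 6.67 × 10^-3 = 3.93 × 10^-11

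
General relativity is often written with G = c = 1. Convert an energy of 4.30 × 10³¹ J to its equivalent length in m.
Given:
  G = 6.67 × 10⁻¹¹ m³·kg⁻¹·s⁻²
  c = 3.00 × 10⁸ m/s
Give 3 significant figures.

Energy → length via G/c⁴.
4.30 × 10³¹ J × (G/c⁴) = 3.54 × 10⁻¹³ m

3.54 × 10⁻¹³ m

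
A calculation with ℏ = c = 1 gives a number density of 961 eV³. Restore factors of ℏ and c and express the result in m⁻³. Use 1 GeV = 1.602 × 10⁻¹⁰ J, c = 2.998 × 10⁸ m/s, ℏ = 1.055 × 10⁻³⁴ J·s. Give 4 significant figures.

Number density is [L]⁻³ = [E]³/(ℏc)³.
1 GeV³ → 1/(ℏc)³ × (1 GeV in J)³ = 1.299 × 10⁴⁷ m⁻³.
Convert the energy scale: 961 eV³ = 9.61 × 10⁻²⁵ GeV³.
Result: 9.61 × 10⁻²⁵ × 1.299 × 10⁴⁷ = 1.249 × 10²³ m⁻³.

1.249 × 10²³ m⁻³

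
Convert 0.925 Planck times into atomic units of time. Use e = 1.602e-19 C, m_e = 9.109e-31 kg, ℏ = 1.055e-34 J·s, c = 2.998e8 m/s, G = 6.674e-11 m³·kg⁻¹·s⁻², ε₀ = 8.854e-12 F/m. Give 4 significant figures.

2.058e-27

Planck time: t_P = √(ℏG/c⁵) = 5.392e-44 s
atomic unit of time: τ_au = (4πε₀)²ℏ³/(m_e e⁴) = 2.423e-17 s
0.925 × 5.392e-44 / 2.423e-17 = 2.058e-27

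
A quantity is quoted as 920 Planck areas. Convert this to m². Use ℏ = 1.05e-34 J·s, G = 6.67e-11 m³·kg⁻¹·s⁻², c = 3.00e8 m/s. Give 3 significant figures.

2.39e-67 m²

One Planck area: A_P = ℏG/c³ = 2.59e-70 m².
920 × 2.59e-70 m² = 2.39e-67 m²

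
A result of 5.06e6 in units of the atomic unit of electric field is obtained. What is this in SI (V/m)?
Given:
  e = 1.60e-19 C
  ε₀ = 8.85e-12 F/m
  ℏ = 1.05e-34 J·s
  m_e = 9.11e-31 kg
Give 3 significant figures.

One atomic unit of electric field: E_au = E_h/(e a₀) = m_e²e⁵/((4πε₀)³ℏ⁴) = 5.20e11 V/m.
5.06e6 × 5.20e11 V/m = 2.63e18 V/m

2.63e18 V/m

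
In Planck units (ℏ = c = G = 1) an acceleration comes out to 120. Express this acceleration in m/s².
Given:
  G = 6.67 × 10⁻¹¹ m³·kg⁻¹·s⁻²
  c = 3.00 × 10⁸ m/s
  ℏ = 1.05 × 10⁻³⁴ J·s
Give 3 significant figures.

One Planck acceleration: a_P = √(c⁷/(ℏG)) = 5.59 × 10⁵¹ m/s².
120 × 5.59 × 10⁵¹ m/s² = 6.71 × 10⁵³ m/s²

6.71 × 10⁵³ m/s²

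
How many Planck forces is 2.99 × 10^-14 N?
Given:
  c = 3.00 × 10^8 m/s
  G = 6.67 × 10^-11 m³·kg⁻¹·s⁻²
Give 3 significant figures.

2.46 × 10^-58

Planck force: F_P = c⁴/G = 1.21 × 10^44 N.
2.99 × 10^-14 / 1.21 × 10^44 = 2.46 × 10^-58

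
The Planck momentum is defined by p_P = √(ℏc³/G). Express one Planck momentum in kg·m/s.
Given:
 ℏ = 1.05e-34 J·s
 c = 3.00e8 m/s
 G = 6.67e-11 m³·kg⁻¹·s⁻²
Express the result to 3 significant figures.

p_P = √(ℏc³/G)
  = √(42.5)
  = 6.52 kg·m/s

6.52 kg·m/s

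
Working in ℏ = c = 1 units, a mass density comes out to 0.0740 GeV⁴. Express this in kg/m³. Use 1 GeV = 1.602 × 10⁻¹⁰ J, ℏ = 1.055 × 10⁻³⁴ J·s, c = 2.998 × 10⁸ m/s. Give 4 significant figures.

1.714 × 10¹⁹ kg/m³

Mass density is [E]/(c²[L]³) = [E]⁴/(ℏ³c⁵).
1 GeV⁴ → 1/(ℏ³c⁵) × (1 GeV in J)⁴ = 2.316 × 10²⁰ kg/m³.
Result: 0.0740 × 2.316 × 10²⁰ = 1.714 × 10¹⁹ kg/m³.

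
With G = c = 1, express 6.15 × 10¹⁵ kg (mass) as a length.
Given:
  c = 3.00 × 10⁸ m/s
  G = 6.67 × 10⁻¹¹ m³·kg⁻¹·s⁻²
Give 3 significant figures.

In G = c = 1 units mass has dimensions of length; the conversion factor is G/c².
6.15 × 10¹⁵ kg × (G/c²) = 4.56 × 10⁻¹² m

4.56 × 10⁻¹² m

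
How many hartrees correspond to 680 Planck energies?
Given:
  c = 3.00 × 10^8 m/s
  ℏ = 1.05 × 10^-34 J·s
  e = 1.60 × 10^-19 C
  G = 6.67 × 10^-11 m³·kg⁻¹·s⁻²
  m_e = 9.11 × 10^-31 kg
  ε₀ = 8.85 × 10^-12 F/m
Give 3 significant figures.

3.04 × 10^29

Planck energy: E_P = √(ℏc⁵/G) = 1.96 × 10^9 J
hartree: E_h = m_e e⁴/(4πε₀ℏ)² = 4.38 × 10^-18 J
680 × 1.96 × 10^9 / 4.38 × 10^-18 = 3.04 × 10^29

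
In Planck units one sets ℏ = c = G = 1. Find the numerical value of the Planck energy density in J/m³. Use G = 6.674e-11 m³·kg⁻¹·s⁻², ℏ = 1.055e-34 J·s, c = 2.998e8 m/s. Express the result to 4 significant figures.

u_P = c⁷/(ℏG²)
  = 2.177e59 / 4.699e-55
  = 4.632e113 J/m³

4.632e113 J/m³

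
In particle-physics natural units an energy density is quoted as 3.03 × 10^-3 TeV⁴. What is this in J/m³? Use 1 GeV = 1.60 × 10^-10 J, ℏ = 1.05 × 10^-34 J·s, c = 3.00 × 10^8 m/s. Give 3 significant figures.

6.35 × 10^46 J/m³

[E]/[L]³ = [E]⁴/(ℏc)³; restore (ℏc)⁻³.
1 GeV⁴ → 1/(ℏc)³ × (1 GeV in J)⁴ = 2.10 × 10^37 J/m³.
Convert the energy scale: 3.03 × 10^-3 TeV⁴ = 3.03 × 10^9 GeV⁴.
Result: 3.03 × 10^9 × 2.10 × 10^37 = 6.35 × 10^46 J/m³.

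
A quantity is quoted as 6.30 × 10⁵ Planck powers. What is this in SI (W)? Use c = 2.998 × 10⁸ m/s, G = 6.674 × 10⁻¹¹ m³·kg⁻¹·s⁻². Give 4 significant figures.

One Planck power: P_P = c⁵/G = 3.629 × 10⁵² W.
6.30 × 10⁵ × 3.629 × 10⁵² W = 2.286 × 10⁵⁸ W

2.286 × 10⁵⁸ W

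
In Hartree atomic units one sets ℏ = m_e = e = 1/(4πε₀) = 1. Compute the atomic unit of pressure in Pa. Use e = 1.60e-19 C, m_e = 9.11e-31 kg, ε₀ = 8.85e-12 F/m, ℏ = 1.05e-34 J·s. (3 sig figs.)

P_au = E_h/a₀³ = m_e⁴e¹⁰/((4πε₀)⁵ℏ⁸)
E_h = 4.38e-18 J
a₀ = 5.26e-11 m
E_h/a₀³ = 3.01e13 Pa

3.01e13 Pa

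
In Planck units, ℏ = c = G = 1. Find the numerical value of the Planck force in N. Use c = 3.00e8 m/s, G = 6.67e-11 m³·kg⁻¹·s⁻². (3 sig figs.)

1.21e44 N

The unique combination of the constants set to 1 with dimensions of force is F_P = c⁴/G.
  = 8.10e33 / 6.67e-11
  = 1.21e44 N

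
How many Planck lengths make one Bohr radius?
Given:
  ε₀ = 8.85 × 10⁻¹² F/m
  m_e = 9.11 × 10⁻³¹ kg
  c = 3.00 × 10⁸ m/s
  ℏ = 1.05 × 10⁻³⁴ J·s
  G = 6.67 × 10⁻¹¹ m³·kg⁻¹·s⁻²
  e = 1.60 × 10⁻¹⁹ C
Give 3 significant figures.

Bohr radius: a₀ = 4πε₀ℏ²/(m_e e²) = 5.26 × 10⁻¹¹ m
Planck length: ℓ_P = √(ℏG/c³) = 1.61 × 10⁻³⁵ m
ratio = 5.26 × 10⁻¹¹ / 1.61 × 10⁻³⁵ = 3.26 × 10²⁴

3.26 × 10²⁴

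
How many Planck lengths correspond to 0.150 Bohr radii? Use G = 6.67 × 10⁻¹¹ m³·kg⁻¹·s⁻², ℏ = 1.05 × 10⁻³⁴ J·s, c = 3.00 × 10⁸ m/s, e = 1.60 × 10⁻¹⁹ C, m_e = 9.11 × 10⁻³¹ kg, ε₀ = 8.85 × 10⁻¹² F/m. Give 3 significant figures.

4.90 × 10²³

Bohr radius: a₀ = 4πε₀ℏ²/(m_e e²) = 5.26 × 10⁻¹¹ m
Planck length: ℓ_P = √(ℏG/c³) = 1.61 × 10⁻³⁵ m
0.150 × 5.26 × 10⁻¹¹ / 1.61 × 10⁻³⁵ = 4.90 × 10²³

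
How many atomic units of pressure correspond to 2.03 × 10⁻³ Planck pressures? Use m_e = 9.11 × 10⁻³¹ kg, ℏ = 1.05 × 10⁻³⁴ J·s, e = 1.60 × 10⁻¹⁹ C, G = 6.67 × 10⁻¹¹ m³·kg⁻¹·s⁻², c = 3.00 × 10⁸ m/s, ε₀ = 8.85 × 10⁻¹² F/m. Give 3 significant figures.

3.15 × 10⁹⁷

Planck pressure: p_P = c⁷/(ℏG²) = 4.68 × 10¹¹³ Pa
atomic unit of pressure: P_au = E_h/a₀³ = m_e⁴e¹⁰/((4πε₀)⁵ℏ⁸) = 3.01 × 10¹³ Pa
2.03 × 10⁻³ × 4.68 × 10¹¹³ / 3.01 × 10¹³ = 3.15 × 10⁹⁷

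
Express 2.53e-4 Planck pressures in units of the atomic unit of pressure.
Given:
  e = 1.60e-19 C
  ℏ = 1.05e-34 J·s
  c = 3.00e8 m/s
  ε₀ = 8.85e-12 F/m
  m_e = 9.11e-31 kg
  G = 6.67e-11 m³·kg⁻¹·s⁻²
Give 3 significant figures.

3.93e96

Planck pressure: p_P = c⁷/(ℏG²) = 4.68e113 Pa
atomic unit of pressure: P_au = E_h/a₀³ = m_e⁴e¹⁰/((4πε₀)⁵ℏ⁸) = 3.01e13 Pa
2.53e-4 × 4.68e113 / 3.01e13 = 3.93e96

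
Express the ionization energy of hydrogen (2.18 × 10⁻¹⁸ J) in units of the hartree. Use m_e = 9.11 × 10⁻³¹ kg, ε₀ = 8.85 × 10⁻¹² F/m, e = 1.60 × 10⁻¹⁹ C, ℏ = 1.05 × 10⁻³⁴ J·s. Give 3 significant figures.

hartree: E_h = m_e e⁴/(4πε₀ℏ)² = 4.38 × 10⁻¹⁸ J.
2.18 × 10⁻¹⁸ / 4.38 × 10⁻¹⁸ = 0.498

0.498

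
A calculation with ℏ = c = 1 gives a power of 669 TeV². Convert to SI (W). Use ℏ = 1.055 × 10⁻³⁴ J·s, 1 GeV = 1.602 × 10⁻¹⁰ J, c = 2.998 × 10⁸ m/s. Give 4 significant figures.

1.627 × 10²³ W

Power is [E]/[T] = [E]²/ℏ.
1 GeV² → 1/ℏ × (1 GeV in J)² = 2.433 × 10¹⁴ W.
Convert the energy scale: 669 TeV² = 6.69 × 10⁸ GeV².
Result: 6.69 × 10⁸ × 2.433 × 10¹⁴ = 1.627 × 10²³ W.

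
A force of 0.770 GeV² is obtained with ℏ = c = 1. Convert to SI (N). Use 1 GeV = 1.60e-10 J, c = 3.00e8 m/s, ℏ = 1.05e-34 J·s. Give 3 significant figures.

Force is [E]/[L] = [E]²/(ℏc); restore (ℏc)⁻¹.
1 GeV² → 1/(ℏc) × (1 GeV in J)² = 8.13e5 N.
Result: 0.770 × 8.13e5 = 6.26e5 N.

6.26e5 N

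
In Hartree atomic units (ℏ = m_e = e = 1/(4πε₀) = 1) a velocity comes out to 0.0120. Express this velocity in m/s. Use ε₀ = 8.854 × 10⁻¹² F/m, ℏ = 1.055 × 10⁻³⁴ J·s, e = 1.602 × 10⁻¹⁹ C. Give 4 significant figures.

One atomic unit of velocity: v_au = e²/(4πε₀ℏ) = 2.186 × 10⁶ m/s.
0.0120 × 2.186 × 10⁶ m/s = 2.624 × 10⁴ m/s

2.624 × 10⁴ m/s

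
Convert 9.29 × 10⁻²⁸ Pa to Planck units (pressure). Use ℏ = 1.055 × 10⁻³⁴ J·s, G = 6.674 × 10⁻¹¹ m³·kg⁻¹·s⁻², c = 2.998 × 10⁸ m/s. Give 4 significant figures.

2.005 × 10⁻¹⁴¹

Planck pressure: p_P = c⁷/(ℏG²) = 4.632 × 10¹¹³ Pa.
9.29 × 10⁻²⁸ / 4.632 × 10¹¹³ = 2.005 × 10⁻¹⁴¹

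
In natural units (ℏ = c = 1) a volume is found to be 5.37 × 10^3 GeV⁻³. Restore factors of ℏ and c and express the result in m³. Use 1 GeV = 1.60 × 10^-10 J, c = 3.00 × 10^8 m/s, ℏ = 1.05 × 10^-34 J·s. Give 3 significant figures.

4.10 × 10^-44 m³

Volume is [L]³ = [E]⁻³·(ℏc)³.
1 GeV⁻³ → (ℏc)³ × (1 GeV in J)⁻³ = 7.63 × 10^-48 m³.
Result: 5.37 × 10^3 × 7.63 × 10^-48 = 4.10 × 10^-44 m³.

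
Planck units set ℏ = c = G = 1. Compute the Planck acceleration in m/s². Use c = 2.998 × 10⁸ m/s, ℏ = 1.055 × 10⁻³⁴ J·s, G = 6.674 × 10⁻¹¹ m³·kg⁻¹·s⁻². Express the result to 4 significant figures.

5.560 × 10⁵¹ m/s²

From ℏ = c = G = 1 the acceleration scale is a_P = √(c⁷/(ℏG)).
  = √(3.092 × 10¹⁰³)
  = 5.560 × 10⁵¹ m/s²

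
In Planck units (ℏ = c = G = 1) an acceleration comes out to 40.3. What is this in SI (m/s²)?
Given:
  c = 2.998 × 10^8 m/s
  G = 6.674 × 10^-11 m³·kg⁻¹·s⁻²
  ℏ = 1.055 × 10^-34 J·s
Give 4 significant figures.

2.241 × 10^53 m/s²

One Planck acceleration: a_P = √(c⁷/(ℏG)) = 5.560 × 10^51 m/s².
40.3 × 5.560 × 10^51 m/s² = 2.241 × 10^53 m/s²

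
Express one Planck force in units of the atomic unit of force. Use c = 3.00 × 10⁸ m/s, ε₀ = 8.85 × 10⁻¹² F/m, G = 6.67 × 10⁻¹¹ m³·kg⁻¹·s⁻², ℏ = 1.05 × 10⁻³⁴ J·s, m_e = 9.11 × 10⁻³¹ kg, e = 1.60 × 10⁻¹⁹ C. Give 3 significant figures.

1.46 × 10⁵¹

Planck force: F_P = c⁴/G = 1.21 × 10⁴⁴ N
atomic unit of force: F_au = E_h/a₀ = m_e²e⁶/((4πε₀)³ℏ⁴) = 8.33 × 10⁻⁸ N
ratio = 1.21 × 10⁴⁴ / 8.33 × 10⁻⁸ = 1.46 × 10⁵¹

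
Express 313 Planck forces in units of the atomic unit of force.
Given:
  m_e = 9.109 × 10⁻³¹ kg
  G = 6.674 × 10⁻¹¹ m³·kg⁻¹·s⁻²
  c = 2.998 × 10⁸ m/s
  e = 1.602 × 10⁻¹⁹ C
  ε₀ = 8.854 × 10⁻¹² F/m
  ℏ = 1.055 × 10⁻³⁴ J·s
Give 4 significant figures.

Planck force: F_P = c⁴/G = 1.210 × 10⁴⁴ N
atomic unit of force: F_au = E_h/a₀ = m_e²e⁶/((4πε₀)³ℏ⁴) = 8.220 × 10⁻⁸ N
313 × 1.210 × 10⁴⁴ / 8.220 × 10⁻⁸ = 4.609 × 10⁵³

4.609 × 10⁵³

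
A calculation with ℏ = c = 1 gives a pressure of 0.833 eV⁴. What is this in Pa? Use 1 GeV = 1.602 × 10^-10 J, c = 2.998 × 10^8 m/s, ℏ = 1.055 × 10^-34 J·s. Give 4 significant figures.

17.34 Pa

Pressure is [E]/[L]³ = [E]⁴/(ℏc)³.
1 GeV⁴ → 1/(ℏc)³ × (1 GeV in J)⁴ = 2.082 × 10^37 Pa.
Convert the energy scale: 0.833 eV⁴ = 8.33 × 10^-37 GeV⁴.
Result: 8.33 × 10^-37 × 2.082 × 10^37 = 17.34 Pa.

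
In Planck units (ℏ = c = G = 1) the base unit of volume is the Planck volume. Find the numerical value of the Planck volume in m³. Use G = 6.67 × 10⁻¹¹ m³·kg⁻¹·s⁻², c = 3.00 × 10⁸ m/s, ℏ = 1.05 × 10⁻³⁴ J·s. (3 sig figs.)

V_P = (ℏG/c³)^(3/2)
  = √(1.75 × 10⁻²⁰⁹)
  = 4.18 × 10⁻¹⁰⁵ m³

4.18 × 10⁻¹⁰⁵ m³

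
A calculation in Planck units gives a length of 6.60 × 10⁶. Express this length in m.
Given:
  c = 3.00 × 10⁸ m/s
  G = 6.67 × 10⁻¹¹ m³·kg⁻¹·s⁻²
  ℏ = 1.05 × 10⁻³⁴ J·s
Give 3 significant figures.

1.06 × 10⁻²⁸ m

One Planck length: ℓ_P = √(ℏG/c³) = 1.61 × 10⁻³⁵ m.
6.60 × 10⁶ × 1.61 × 10⁻³⁵ m = 1.06 × 10⁻²⁸ m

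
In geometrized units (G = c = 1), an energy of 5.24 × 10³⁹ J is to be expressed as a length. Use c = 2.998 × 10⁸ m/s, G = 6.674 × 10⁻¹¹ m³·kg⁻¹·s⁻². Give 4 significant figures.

4.329 × 10⁻⁵ m

Energy → length via G/c⁴.
5.24 × 10³⁹ J × (G/c⁴) = 4.329 × 10⁻⁵ m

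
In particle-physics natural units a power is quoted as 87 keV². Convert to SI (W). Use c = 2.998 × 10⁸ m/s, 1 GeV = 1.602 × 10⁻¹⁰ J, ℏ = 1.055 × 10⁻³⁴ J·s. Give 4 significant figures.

2.116 × 10⁴ W

Power is [E]/[T] = [E]²/ℏ.
1 GeV² → 1/ℏ × (1 GeV in J)² = 2.433 × 10¹⁴ W.
Convert the energy scale: 87 keV² = 8.70 × 10⁻¹¹ GeV².
Result: 8.70 × 10⁻¹¹ × 2.433 × 10¹⁴ = 2.116 × 10⁴ W.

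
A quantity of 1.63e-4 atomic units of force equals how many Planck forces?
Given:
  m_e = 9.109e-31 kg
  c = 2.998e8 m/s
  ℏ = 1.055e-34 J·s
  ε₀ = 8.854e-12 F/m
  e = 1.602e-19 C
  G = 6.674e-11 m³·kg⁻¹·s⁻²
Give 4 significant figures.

1.107e-55

atomic unit of force: F_au = E_h/a₀ = m_e²e⁶/((4πε₀)³ℏ⁴) = 8.220e-8 N
Planck force: F_P = c⁴/G = 1.210e44 N
1.63e-4 × 8.220e-8 / 1.210e44 = 1.107e-55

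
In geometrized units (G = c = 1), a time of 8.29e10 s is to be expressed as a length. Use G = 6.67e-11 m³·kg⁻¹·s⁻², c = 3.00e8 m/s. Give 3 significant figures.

Time → length via c.
8.29e10 s × (c) = 2.49e19 m

2.49e19 m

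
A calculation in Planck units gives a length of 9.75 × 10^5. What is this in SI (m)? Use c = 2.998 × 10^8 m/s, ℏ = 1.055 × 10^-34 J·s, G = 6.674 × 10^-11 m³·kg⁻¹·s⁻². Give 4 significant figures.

1.576 × 10^-29 m

One Planck length: ℓ_P = √(ℏG/c³) = 1.616 × 10^-35 m.
9.75 × 10^5 × 1.616 × 10^-35 m = 1.576 × 10^-29 m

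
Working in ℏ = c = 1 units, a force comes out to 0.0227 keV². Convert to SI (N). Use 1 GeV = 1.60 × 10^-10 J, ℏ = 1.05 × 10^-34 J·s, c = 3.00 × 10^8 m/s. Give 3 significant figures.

Force is [E]/[L] = [E]²/(ℏc); restore (ℏc)⁻¹.
1 GeV² → 1/(ℏc) × (1 GeV in J)² = 8.13 × 10^5 N.
Convert the energy scale: 0.0227 keV² = 2.27 × 10^-14 GeV².
Result: 2.27 × 10^-14 × 8.13 × 10^5 = 1.84 × 10^-8 N.

1.84 × 10^-8 N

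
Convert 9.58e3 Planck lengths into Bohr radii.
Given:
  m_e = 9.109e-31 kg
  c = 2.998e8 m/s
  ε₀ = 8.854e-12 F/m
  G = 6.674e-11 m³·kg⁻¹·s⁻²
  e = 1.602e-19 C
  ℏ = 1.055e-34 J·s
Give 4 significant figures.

Planck length: ℓ_P = √(ℏG/c³) = 1.616e-35 m
Bohr radius: a₀ = 4πε₀ℏ²/(m_e e²) = 5.297e-11 m
9.58e3 × 1.616e-35 / 5.297e-11 = 2.923e-21

2.923e-21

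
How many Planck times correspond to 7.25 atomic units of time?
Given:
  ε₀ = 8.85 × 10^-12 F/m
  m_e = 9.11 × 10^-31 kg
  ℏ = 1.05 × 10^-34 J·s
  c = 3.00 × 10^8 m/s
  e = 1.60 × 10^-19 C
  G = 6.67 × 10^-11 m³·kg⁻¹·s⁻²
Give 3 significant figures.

atomic unit of time: τ_au = (4πε₀)²ℏ³/(m_e e⁴) = 2.40 × 10^-17 s
Planck time: t_P = √(ℏG/c⁵) = 5.37 × 10^-44 s
7.25 × 2.40 × 10^-17 / 5.37 × 10^-44 = 3.24 × 10^27

3.24 × 10^27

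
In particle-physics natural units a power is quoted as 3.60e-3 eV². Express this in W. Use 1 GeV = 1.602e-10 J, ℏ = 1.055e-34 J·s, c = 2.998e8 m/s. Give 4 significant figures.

Power is [E]/[T] = [E]²/ℏ.
1 GeV² → 1/ℏ × (1 GeV in J)² = 2.433e14 W.
Convert the energy scale: 3.60e-3 eV² = 3.60e-21 GeV².
Result: 3.60e-21 × 2.433e14 = 8.757e-7 W.

8.757e-7 W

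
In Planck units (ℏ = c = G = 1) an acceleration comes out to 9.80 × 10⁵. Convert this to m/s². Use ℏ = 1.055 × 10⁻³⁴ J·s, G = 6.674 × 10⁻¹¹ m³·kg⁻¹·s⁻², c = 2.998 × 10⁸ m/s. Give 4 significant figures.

One Planck acceleration: a_P = √(c⁷/(ℏG)) = 5.560 × 10⁵¹ m/s².
9.80 × 10⁵ × 5.560 × 10⁵¹ m/s² = 5.449 × 10⁵⁷ m/s²

5.449 × 10⁵⁷ m/s²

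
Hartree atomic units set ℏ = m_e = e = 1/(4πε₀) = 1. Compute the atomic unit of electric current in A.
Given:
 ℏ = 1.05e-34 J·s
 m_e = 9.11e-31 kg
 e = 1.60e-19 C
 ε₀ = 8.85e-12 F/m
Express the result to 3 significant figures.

6.67e-3 A

The unique combination of the constants set to 1 with dimensions of current is I_au = e E_h/ℏ = m_e e⁵/((4πε₀)²ℏ³).
E_h = 4.38e-18 J
e·E_h/ℏ = 6.67e-3 A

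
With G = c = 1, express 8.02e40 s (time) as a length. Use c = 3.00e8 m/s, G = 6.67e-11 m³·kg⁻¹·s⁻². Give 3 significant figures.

2.41e49 m

Time → length via c.
8.02e40 s × (c) = 2.41e49 m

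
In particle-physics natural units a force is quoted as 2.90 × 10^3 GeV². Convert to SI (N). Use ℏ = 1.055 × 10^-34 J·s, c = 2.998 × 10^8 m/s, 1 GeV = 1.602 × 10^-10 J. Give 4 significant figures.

Force is [E]/[L] = [E]²/(ℏc); restore (ℏc)⁻¹.
1 GeV² → 1/(ℏc) × (1 GeV in J)² = 8.114 × 10^5 N.
Result: 2.90 × 10^3 × 8.114 × 10^5 = 2.353 × 10^9 N.

2.353 × 10^9 N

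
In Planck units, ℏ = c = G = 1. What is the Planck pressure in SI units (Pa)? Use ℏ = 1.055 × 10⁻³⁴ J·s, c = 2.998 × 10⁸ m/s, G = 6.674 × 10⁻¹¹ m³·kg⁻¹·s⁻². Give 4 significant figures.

4.632 × 10¹¹³ Pa

From ℏ = c = G = 1 the pressure scale is p_P = c⁷/(ℏG²).
  = 2.177 × 10⁵⁹ / 4.699 × 10⁻⁵⁵
  = 4.632 × 10¹¹³ Pa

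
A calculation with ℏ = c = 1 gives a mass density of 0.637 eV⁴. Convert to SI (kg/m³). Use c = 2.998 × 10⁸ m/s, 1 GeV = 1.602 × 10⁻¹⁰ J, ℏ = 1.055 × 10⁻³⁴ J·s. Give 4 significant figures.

Mass density is [E]/(c²[L]³) = [E]⁴/(ℏ³c⁵).
1 GeV⁴ → 1/(ℏ³c⁵) × (1 GeV in J)⁴ = 2.316 × 10²⁰ kg/m³.
Convert the energy scale: 0.637 eV⁴ = 6.37 × 10⁻³⁷ GeV⁴.
Result: 6.37 × 10⁻³⁷ × 2.316 × 10²⁰ = 1.475 × 10⁻¹⁶ kg/m³.

1.475 × 10⁻¹⁶ kg/m³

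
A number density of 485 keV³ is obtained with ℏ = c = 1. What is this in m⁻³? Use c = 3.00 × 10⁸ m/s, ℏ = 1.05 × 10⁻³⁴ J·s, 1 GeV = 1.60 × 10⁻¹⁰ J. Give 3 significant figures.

Number density is [L]⁻³ = [E]³/(ℏc)³.
1 GeV³ → 1/(ℏc)³ × (1 GeV in J)³ = 1.31 × 10⁴⁷ m⁻³.
Convert the energy scale: 485 keV³ = 4.85 × 10⁻¹⁶ GeV³.
Result: 4.85 × 10⁻¹⁶ × 1.31 × 10⁴⁷ = 6.36 × 10³¹ m⁻³.

6.36 × 10³¹ m⁻³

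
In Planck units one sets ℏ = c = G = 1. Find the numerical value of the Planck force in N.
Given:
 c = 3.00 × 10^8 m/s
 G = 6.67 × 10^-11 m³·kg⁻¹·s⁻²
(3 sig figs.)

1.21 × 10^44 N

F_P = c⁴/G
  = 8.10 × 10^33 / 6.67 × 10^-11
  = 1.21 × 10^44 N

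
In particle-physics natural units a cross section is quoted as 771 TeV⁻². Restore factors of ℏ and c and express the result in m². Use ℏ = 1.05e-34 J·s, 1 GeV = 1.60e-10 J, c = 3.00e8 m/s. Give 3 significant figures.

2.99e-35 m²

Area is [L]² = [E]⁻²·(ℏc)²; restore (ℏc)².
1 GeV⁻² → (ℏc)² × (1 GeV in J)⁻² = 3.88e-32 m².
Convert the energy scale: 771 TeV⁻² = 7.71e-4 GeV⁻².
Result: 7.71e-4 × 3.88e-32 = 2.99e-35 m².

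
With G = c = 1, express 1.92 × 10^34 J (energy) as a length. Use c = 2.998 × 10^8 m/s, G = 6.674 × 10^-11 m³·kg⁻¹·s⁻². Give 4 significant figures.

1.586 × 10^-10 m

Energy → length via G/c⁴.
1.92 × 10^34 J × (G/c⁴) = 1.586 × 10^-10 m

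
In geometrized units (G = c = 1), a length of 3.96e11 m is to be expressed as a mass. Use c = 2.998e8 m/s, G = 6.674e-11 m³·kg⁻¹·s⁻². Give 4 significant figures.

Length → mass via c²/G.
3.96e11 m × (c²/G) = 5.333e38 kg

5.333e38 kg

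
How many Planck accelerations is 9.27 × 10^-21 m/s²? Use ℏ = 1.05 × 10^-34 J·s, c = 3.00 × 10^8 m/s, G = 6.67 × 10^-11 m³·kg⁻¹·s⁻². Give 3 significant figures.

Planck acceleration: a_P = √(c⁷/(ℏG)) = 5.59 × 10^51 m/s².
9.27 × 10^-21 / 5.59 × 10^51 = 1.66 × 10^-72

1.66 × 10^-72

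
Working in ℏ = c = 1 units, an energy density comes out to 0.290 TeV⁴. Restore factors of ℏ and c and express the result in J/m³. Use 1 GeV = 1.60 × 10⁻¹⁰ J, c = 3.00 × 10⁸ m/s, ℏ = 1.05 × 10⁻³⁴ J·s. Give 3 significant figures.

[E]/[L]³ = [E]⁴/(ℏc)³; restore (ℏc)⁻³.
1 GeV⁴ → 1/(ℏc)³ × (1 GeV in J)⁴ = 2.10 × 10³⁷ J/m³.
Convert the energy scale: 0.290 TeV⁴ = 2.90 × 10¹¹ GeV⁴.
Result: 2.90 × 10¹¹ × 2.10 × 10³⁷ = 6.08 × 10⁴⁸ J/m³.

6.08 × 10⁴⁸ J/m³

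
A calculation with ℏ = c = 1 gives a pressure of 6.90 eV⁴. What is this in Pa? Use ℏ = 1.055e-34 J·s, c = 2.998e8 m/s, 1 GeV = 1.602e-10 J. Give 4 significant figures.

Pressure is [E]/[L]³ = [E]⁴/(ℏc)³.
1 GeV⁴ → 1/(ℏc)³ × (1 GeV in J)⁴ = 2.082e37 Pa.
Convert the energy scale: 6.90 eV⁴ = 6.90e-36 GeV⁴.
Result: 6.90e-36 × 2.082e37 = 143.6 Pa.

143.6 Pa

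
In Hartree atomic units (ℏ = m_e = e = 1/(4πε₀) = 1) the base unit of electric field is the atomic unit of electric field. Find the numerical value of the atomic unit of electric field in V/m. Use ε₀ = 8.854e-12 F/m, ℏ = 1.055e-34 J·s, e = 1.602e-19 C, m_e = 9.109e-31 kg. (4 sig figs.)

E_au = E_h/(e a₀) = m_e²e⁵/((4πε₀)³ℏ⁴)
E_h = 4.354e-18 J
a₀ = 5.297e-11 m
E_h/(e·a₀) = 5.131e11 V/m

5.131e11 V/m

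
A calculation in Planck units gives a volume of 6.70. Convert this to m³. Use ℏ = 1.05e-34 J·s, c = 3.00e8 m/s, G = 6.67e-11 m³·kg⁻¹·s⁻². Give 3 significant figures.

One Planck volume: V_P = (ℏG/c³)^(3/2) = 4.18e-105 m³.
6.70 × 4.18e-105 m³ = 2.80e-104 m³

2.80e-104 m³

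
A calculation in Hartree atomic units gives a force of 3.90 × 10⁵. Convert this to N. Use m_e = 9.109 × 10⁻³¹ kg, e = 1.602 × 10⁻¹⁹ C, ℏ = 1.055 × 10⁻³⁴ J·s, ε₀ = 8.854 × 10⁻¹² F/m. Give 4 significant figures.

0.03206 N

One atomic unit of force: F_au = E_h/a₀ = m_e²e⁶/((4πε₀)³ℏ⁴) = 8.220 × 10⁻⁸ N.
3.90 × 10⁵ × 8.220 × 10⁻⁸ N = 0.03206 N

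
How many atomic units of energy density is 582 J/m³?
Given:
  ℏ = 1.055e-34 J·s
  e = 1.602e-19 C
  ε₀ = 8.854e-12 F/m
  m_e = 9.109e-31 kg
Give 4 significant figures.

1.987e-11

atomic unit of energy density: u_au = E_h/a₀³ = m_e⁴e¹⁰/((4πε₀)⁵ℏ⁸) = 2.929e13 J/m³.
582 / 2.929e13 = 1.987e-11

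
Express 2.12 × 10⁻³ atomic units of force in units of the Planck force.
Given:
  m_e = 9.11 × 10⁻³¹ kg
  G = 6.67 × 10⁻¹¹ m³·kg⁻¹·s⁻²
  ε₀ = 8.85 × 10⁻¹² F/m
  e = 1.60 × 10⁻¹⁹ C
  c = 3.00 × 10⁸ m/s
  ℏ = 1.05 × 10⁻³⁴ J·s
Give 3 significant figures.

atomic unit of force: F_au = E_h/a₀ = m_e²e⁶/((4πε₀)³ℏ⁴) = 8.33 × 10⁻⁸ N
Planck force: F_P = c⁴/G = 1.21 × 10⁴⁴ N
2.12 × 10⁻³ × 8.33 × 10⁻⁸ / 1.21 × 10⁴⁴ = 1.45 × 10⁻⁵⁴

1.45 × 10⁻⁵⁴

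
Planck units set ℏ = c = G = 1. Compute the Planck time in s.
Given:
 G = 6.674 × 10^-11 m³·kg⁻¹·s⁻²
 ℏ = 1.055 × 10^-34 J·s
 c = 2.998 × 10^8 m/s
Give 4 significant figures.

Dimensional analysis gives t_P = √(ℏG/c⁵).
  = √(2.907 × 10^-87)
  = 5.392 × 10^-44 s

5.392 × 10^-44 s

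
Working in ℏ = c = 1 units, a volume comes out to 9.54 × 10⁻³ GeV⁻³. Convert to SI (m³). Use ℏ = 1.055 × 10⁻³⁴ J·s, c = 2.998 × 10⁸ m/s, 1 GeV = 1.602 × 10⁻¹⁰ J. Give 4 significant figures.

Volume is [L]³ = [E]⁻³·(ℏc)³.
1 GeV⁻³ → (ℏc)³ × (1 GeV in J)⁻³ = 7.696 × 10⁻⁴⁸ m³.
Result: 9.54 × 10⁻³ × 7.696 × 10⁻⁴⁸ = 7.342 × 10⁻⁵⁰ m³.

7.342 × 10⁻⁵⁰ m³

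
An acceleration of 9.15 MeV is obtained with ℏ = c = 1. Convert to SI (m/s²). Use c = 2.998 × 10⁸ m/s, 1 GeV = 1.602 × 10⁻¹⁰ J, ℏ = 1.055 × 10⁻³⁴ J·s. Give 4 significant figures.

Acceleration is [L]/[T]² = c·[E]/ℏ.
1 GeV → c/ℏ × (1 GeV in J) = 4.552 × 10³² m/s².
Convert the energy scale: 9.15 MeV = 9.15 × 10⁻³ GeV.
Result: 9.15 × 10⁻³ × 4.552 × 10³² = 4.165 × 10³⁰ m/s².

4.165 × 10³⁰ m/s²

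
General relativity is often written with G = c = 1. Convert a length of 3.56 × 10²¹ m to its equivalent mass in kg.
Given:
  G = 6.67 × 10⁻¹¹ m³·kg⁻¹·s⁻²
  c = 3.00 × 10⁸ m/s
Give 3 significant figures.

4.80 × 10⁴⁸ kg

Length → mass via c²/G.
3.56 × 10²¹ m × (c²/G) = 4.80 × 10⁴⁸ kg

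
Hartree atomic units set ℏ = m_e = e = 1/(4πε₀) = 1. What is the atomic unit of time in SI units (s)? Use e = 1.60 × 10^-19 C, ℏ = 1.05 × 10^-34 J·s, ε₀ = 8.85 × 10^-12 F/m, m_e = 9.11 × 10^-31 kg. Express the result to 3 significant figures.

From ℏ = m_e = e = 1/(4πε₀) = 1 the time scale is τ_au = (4πε₀)²ℏ³/(m_e e⁴).
E_h = 4.38 × 10^-18 J
ℏ/E_h = 2.40 × 10^-17 s

2.40 × 10^-17 s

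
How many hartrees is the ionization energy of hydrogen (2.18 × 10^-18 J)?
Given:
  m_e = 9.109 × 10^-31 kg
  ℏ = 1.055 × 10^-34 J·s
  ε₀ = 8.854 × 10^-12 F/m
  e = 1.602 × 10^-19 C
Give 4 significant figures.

0.5007

hartree: E_h = m_e e⁴/(4πε₀ℏ)² = 4.354 × 10^-18 J.
2.18 × 10^-18 / 4.354 × 10^-18 = 0.5007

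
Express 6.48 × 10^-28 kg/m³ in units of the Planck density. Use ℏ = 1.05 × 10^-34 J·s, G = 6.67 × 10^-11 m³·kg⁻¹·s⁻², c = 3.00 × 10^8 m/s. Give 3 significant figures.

1.25 × 10^-124

Planck density: ρ_P = c⁵/(ℏG²) = 5.20 × 10^96 kg/m³.
6.48 × 10^-28 / 5.20 × 10^96 = 1.25 × 10^-124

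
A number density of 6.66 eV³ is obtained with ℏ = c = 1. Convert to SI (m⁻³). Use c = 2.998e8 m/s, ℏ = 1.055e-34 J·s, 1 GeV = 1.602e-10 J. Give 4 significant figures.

Number density is [L]⁻³ = [E]³/(ℏc)³.
1 GeV³ → 1/(ℏc)³ × (1 GeV in J)³ = 1.299e47 m⁻³.
Convert the energy scale: 6.66 eV³ = 6.66e-27 GeV³.
Result: 6.66e-27 × 1.299e47 = 8.654e20 m⁻³.

8.654e20 m⁻³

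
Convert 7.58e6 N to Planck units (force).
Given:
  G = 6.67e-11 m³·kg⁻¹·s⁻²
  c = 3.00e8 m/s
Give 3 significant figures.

Planck force: F_P = c⁴/G = 1.21e44 N.
7.58e6 / 1.21e44 = 6.24e-38

6.24e-38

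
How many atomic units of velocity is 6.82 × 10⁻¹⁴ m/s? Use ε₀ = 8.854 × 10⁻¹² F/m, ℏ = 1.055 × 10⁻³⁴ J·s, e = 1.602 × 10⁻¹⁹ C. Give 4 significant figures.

3.119 × 10⁻²⁰

atomic unit of velocity: v_au = e²/(4πε₀ℏ) = 2.186 × 10⁶ m/s.
6.82 × 10⁻¹⁴ / 2.186 × 10⁶ = 3.119 × 10⁻²⁰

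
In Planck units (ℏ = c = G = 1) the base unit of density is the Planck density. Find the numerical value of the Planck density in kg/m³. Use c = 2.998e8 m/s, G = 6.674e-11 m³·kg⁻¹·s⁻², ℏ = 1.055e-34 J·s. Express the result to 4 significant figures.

ρ_P = c⁵/(ℏG²)
  = 2.422e42 / 4.699e-55
  = 5.154e96 kg/m³

5.154e96 kg/m³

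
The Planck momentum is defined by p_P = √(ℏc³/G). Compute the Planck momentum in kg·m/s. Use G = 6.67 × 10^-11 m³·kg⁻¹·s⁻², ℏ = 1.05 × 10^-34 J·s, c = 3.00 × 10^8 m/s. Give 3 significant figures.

6.52 kg·m/s

p_P = √(ℏc³/G)
  = √(42.5)
  = 6.52 kg·m/s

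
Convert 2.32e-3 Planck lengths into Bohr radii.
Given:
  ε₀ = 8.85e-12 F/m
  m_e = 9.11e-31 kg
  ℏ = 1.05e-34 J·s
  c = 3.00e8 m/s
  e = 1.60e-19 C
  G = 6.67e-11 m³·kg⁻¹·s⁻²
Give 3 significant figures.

7.11e-28

Planck length: ℓ_P = √(ℏG/c³) = 1.61e-35 m
Bohr radius: a₀ = 4πε₀ℏ²/(m_e e²) = 5.26e-11 m
2.32e-3 × 1.61e-35 / 5.26e-11 = 7.11e-28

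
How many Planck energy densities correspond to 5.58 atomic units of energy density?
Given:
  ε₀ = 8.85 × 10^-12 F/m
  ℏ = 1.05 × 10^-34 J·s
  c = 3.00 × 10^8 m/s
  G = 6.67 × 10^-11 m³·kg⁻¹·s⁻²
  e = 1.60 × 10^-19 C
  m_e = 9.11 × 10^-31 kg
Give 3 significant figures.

atomic unit of energy density: u_au = E_h/a₀³ = m_e⁴e¹⁰/((4πε₀)⁵ℏ⁸) = 3.01 × 10^13 J/m³
Planck energy density: u_P = c⁷/(ℏG²) = 4.68 × 10^113 J/m³
5.58 × 3.01 × 10^13 / 4.68 × 10^113 = 3.59 × 10^-100

3.59 × 10^-100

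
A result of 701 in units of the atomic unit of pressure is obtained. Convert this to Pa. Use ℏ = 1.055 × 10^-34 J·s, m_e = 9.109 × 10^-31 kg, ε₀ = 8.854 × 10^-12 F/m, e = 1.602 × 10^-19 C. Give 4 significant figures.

One atomic unit of pressure: P_au = E_h/a₀³ = m_e⁴e¹⁰/((4πε₀)⁵ℏ⁸) = 2.929 × 10^13 Pa.
701 × 2.929 × 10^13 Pa = 2.053 × 10^16 Pa

2.053 × 10^16 Pa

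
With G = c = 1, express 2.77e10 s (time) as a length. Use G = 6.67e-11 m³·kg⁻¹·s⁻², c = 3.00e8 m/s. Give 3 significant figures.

8.31e18 m

Time → length via c.
2.77e10 s × (c) = 8.31e18 m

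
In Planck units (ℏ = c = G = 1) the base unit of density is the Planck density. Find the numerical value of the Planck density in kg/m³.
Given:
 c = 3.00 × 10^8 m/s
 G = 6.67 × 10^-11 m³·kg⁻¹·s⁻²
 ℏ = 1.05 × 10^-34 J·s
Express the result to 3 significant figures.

5.20 × 10^96 kg/m³

ρ_P = c⁵/(ℏG²)
  = 2.43 × 10^42 / 4.67 × 10^-55
  = 5.20 × 10^96 kg/m³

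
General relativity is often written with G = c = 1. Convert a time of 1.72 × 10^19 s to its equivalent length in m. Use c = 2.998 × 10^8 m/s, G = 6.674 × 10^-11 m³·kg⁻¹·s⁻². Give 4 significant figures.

5.157 × 10^27 m

Time → length via c.
1.72 × 10^19 s × (c) = 5.157 × 10^27 m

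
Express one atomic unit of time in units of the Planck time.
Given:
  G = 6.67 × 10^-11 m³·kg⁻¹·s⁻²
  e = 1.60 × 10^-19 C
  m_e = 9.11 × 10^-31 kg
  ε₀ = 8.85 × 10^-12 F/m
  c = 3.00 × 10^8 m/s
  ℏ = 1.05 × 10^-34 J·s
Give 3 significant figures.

atomic unit of time: τ_au = (4πε₀)²ℏ³/(m_e e⁴) = 2.40 × 10^-17 s
Planck time: t_P = √(ℏG/c⁵) = 5.37 × 10^-44 s
ratio = 2.40 × 10^-17 / 5.37 × 10^-44 = 4.47 × 10^26

4.47 × 10^26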